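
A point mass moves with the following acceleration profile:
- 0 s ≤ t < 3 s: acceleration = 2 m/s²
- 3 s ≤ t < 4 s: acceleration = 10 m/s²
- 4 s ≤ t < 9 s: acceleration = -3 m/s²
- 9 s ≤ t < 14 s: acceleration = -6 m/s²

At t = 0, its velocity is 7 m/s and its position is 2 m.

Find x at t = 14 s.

92.5 m

On each constant-a segment, Δv = aΔt and Δx = v₀Δt + ½aΔt²; chain segment to segment.
0–3 s: v starts 7 m/s; Δx = 7·3 + ½·2·3² = 30 m; v ends 13 m/s.
3–4 s: v starts 13 m/s; Δx = 13·1 + ½·10·1² = 18 m; v ends 23 m/s.
4–9 s: v starts 23 m/s; Δx = 23·5 + ½·-3·5² = 77.5 m; v ends 8 m/s.
9–14 s: v starts 8 m/s; Δx = 8·5 + ½·-6·5² = -35 m; v ends -22 m/s.
x(14) = 2 + Σ Δx = 92.5 m.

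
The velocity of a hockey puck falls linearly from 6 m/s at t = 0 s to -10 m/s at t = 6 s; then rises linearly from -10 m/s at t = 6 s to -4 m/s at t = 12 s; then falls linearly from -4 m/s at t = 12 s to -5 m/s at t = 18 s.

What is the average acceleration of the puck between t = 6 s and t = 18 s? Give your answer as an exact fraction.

5/12 m/s²

Average acceleration = Δv/Δt = (-5 − -10)/(18 − 6) = 5/12 m/s².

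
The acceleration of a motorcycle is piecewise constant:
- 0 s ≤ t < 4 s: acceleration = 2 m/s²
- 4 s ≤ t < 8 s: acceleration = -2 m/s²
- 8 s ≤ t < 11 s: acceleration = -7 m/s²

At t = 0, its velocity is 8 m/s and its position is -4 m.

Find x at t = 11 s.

On each constant-a segment, Δv = aΔt and Δx = v₀Δt + ½aΔt²; chain segment to segment.
0–4 s: v starts 8 m/s; Δx = 8·4 + ½·2·4² = 48 m; v ends 16 m/s.
4–8 s: v starts 16 m/s; Δx = 16·4 + ½·-2·4² = 48 m; v ends 8 m/s.
8–11 s: v starts 8 m/s; Δx = 8·3 + ½·-7·3² = -7.5 m; v ends -13 m/s.
x(11) = -4 + Σ Δx = 84.5 m.

84.5 m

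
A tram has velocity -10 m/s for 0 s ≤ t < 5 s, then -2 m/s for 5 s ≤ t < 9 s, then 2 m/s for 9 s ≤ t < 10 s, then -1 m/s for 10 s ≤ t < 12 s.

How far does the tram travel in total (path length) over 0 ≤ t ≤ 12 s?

Total distance travelled is ∫|v| dt — sum the magnitudes of each area piece.
0–5 s: |-10| × 5 = 50 m
5–9 s: |-2| × 4 = 8 m
9–10 s: |2| × 1 = 2 m
10–12 s: |-1| × 2 = 2 m
Total distance = 62 m

62 m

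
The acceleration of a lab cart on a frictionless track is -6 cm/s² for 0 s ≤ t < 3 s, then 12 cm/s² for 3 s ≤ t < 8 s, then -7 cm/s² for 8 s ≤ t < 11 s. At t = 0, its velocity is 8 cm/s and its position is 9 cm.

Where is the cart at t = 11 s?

On each constant-a segment, Δv = aΔt and Δx = v₀Δt + ½aΔt²; chain segment to segment.
0–3 s: v starts 8 cm/s; Δx = 8·3 + ½·-6·3² = -3 cm; v ends -10 cm/s.
3–8 s: v starts -10 cm/s; Δx = -10·5 + ½·12·5² = 100 cm; v ends 50 cm/s.
8–11 s: v starts 50 cm/s; Δx = 50·3 + ½·-7·3² = 118.5 cm; v ends 29 cm/s.
x(11) = 9 + Σ Δx = 224.5 cm.

224.5 cm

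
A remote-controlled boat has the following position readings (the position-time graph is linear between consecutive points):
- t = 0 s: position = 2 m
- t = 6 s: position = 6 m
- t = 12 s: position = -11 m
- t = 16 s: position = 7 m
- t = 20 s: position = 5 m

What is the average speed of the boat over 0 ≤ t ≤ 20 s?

2.05 m/s

Average speed = (total path length)/(elapsed time); on a piecewise-linear x-t graph the path length is Σ|Δx|.
0–6 s: |Δx| = |6 − 2| = 4 m
6–12 s: |Δx| = |-11 − 6| = 17 m
12–16 s: |Δx| = |7 − -11| = 18 m
16–20 s: |Δx| = |5 − 7| = 2 m
Total path = 41 m; average speed = 41/20 = 2.05 m/s.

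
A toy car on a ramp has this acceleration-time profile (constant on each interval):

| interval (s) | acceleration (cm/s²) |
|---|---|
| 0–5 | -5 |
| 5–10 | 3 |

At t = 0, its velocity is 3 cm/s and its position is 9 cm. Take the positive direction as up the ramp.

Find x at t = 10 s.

On each constant-a segment, Δv = aΔt and Δx = v₀Δt + ½aΔt²; chain segment to segment.
0–5 s: v starts 3 cm/s; Δx = 3·5 + ½·-5·5² = -47.5 cm; v ends -22 cm/s.
5–10 s: v starts -22 cm/s; Δx = -22·5 + ½·3·5² = -72.5 cm; v ends -7 cm/s.
x(10) = 9 + Σ Δx = -111 cm.

-111 cm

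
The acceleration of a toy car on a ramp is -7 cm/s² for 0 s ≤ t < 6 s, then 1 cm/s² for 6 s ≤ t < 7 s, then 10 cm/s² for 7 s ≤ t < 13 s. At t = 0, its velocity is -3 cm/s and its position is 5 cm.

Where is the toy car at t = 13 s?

On each constant-a segment, Δv = aΔt and Δx = v₀Δt + ½aΔt²; chain segment to segment.
0–6 s: v starts -3 cm/s; Δx = -3·6 + ½·-7·6² = -144 cm; v ends -45 cm/s.
6–7 s: v starts -45 cm/s; Δx = -45·1 + ½·1·1² = -44.5 cm; v ends -44 cm/s.
7–13 s: v starts -44 cm/s; Δx = -44·6 + ½·10·6² = -84 cm; v ends 16 cm/s.
x(13) = 5 + Σ Δx = -267.5 cm.

-267.5 cm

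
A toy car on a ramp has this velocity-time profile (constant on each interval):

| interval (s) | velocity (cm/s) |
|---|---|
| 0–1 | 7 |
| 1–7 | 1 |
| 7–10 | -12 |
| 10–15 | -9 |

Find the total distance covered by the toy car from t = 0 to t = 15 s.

Total distance travelled is ∫|v| dt — sum the magnitudes of each area piece.
0–1 s: |7| × 1 = 7 cm
1–7 s: |1| × 6 = 6 cm
7–10 s: |-12| × 3 = 36 cm
10–15 s: |-9| × 5 = 45 cm
Total distance = 94 cm

94 cm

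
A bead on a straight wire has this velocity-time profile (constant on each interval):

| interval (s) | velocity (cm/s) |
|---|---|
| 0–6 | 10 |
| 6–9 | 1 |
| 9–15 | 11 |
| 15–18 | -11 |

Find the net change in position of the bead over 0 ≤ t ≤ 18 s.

Net displacement equals the area under the velocity-time graph (areas below the axis count negative).
0–6 s: 10 × 6 = 60 cm
6–9 s: 1 × 3 = 3 cm
9–15 s: 11 × 6 = 66 cm
15–18 s: -11 × 3 = -33 cm
Net displacement = 96 cm

96 cm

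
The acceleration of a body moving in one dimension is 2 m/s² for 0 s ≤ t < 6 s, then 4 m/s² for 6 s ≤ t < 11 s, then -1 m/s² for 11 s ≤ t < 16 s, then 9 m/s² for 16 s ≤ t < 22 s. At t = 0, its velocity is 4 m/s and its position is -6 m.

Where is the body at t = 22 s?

699.5 m

On each constant-a segment, Δv = aΔt and Δx = v₀Δt + ½aΔt²; chain segment to segment.
0–6 s: v starts 4 m/s; Δx = 4·6 + ½·2·6² = 60 m; v ends 16 m/s.
6–11 s: v starts 16 m/s; Δx = 16·5 + ½·4·5² = 130 m; v ends 36 m/s.
11–16 s: v starts 36 m/s; Δx = 36·5 + ½·-1·5² = 167.5 m; v ends 31 m/s.
16–22 s: v starts 31 m/s; Δx = 31·6 + ½·9·6² = 348 m; v ends 85 m/s.
x(22) = -6 + Σ Δx = 699.5 m.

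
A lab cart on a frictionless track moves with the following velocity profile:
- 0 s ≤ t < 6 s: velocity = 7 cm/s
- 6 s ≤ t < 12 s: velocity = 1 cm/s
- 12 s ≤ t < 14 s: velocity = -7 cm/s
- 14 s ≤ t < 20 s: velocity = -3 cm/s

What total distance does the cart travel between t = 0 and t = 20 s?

80 cm

Distance (not displacement) is the total path length: add the absolute areas under v-t.
0–6 s: |7| × 6 = 42 cm
6–12 s: |1| × 6 = 6 cm
12–14 s: |-7| × 2 = 14 cm
14–20 s: |-3| × 6 = 18 cm
Total distance = 80 cm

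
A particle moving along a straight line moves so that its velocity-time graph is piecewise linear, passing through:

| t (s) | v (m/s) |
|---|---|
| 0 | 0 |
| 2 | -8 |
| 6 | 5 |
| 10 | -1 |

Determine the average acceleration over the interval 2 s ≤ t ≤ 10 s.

0.875 m/s²

Average acceleration = Δv/Δt = (-1 − -8)/(10 − 2) = 0.875 m/s².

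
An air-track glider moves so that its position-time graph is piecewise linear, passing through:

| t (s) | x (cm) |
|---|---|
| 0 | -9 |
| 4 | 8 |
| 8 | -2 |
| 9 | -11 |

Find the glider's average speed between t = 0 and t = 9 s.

Average speed = (total path length)/(elapsed time); on a piecewise-linear x-t graph the path length is Σ|Δx|.
0–4 s: |Δx| = |8 − -9| = 17 cm
4–8 s: |Δx| = |-2 − 8| = 10 cm
8–9 s: |Δx| = |-11 − -2| = 9 cm
Total path = 36 cm; average speed = 36/9 = 4 cm/s.

4 cm/s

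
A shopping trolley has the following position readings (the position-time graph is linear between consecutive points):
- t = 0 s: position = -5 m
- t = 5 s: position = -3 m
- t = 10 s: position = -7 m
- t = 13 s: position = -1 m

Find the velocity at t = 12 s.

Velocity is the slope of the x-t graph on 10–13 s: (-1 − -7)/(13 − 10) = 2 m/s.

2 m/s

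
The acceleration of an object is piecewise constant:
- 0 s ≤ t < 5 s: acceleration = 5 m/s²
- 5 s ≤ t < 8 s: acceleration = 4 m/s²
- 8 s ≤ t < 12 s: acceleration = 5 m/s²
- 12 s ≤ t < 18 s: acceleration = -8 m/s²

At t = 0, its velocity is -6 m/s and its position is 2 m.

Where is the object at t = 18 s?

On each constant-a segment, Δv = aΔt and Δx = v₀Δt + ½aΔt²; chain segment to segment.
0–5 s: v starts -6 m/s; Δx = -6·5 + ½·5·5² = 32.5 m; v ends 19 m/s.
5–8 s: v starts 19 m/s; Δx = 19·3 + ½·4·3² = 75 m; v ends 31 m/s.
8–12 s: v starts 31 m/s; Δx = 31·4 + ½·5·4² = 164 m; v ends 51 m/s.
12–18 s: v starts 51 m/s; Δx = 51·6 + ½·-8·6² = 162 m; v ends 3 m/s.
x(18) = 2 + Σ Δx = 435.5 m.

435.5 m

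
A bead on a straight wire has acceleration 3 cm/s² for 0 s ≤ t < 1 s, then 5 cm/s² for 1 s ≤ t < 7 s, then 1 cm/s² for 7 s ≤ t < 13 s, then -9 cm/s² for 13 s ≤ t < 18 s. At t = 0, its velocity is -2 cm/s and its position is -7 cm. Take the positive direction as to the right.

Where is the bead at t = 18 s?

365 cm

On each constant-a segment, Δv = aΔt and Δx = v₀Δt + ½aΔt²; chain segment to segment.
0–1 s: v starts -2 cm/s; Δx = -2·1 + ½·3·1² = -0.5 cm; v ends 1 cm/s.
1–7 s: v starts 1 cm/s; Δx = 1·6 + ½·5·6² = 96 cm; v ends 31 cm/s.
7–13 s: v starts 31 cm/s; Δx = 31·6 + ½·1·6² = 204 cm; v ends 37 cm/s.
13–18 s: v starts 37 cm/s; Δx = 37·5 + ½·-9·5² = 72.5 cm; v ends -8 cm/s.
x(18) = -7 + Σ Δx = 365 cm.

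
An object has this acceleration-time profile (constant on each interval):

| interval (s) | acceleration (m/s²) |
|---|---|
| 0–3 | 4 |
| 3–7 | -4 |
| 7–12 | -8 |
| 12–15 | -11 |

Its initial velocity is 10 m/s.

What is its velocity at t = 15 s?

Δv equals the area under the a-t graph; then v = v₀ + Δv.
0–3 s: 4 × 3 = 12 m/s
3–7 s: -4 × 4 = -16 m/s
7–12 s: -8 × 5 = -40 m/s
12–15 s: -11 × 3 = -33 m/s
Δv = -77 m/s, so v(15) = 10 + (-77) = -67 m/s.

-67 m/s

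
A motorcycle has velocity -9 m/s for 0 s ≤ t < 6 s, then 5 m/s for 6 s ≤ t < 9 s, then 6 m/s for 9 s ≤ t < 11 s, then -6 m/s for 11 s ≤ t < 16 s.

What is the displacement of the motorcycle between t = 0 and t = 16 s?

Net displacement equals the area under the velocity-time graph (areas below the axis count negative).
0–6 s: -9 × 6 = -54 m
6–9 s: 5 × 3 = 15 m
9–11 s: 6 × 2 = 12 m
11–16 s: -6 × 5 = -30 m
Net displacement = -57 m

-57 m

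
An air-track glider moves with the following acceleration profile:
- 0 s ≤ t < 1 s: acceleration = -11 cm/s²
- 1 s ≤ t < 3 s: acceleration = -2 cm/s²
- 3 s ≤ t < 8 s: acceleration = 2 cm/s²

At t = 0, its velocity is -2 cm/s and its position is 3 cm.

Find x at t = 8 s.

On each constant-a segment, Δv = aΔt and Δx = v₀Δt + ½aΔt²; chain segment to segment.
0–1 s: v starts -2 cm/s; Δx = -2·1 + ½·-11·1² = -7.5 cm; v ends -13 cm/s.
1–3 s: v starts -13 cm/s; Δx = -13·2 + ½·-2·2² = -30 cm; v ends -17 cm/s.
3–8 s: v starts -17 cm/s; Δx = -17·5 + ½·2·5² = -60 cm; v ends -7 cm/s.
x(8) = 3 + Σ Δx = -94.5 cm.

-94.5 cm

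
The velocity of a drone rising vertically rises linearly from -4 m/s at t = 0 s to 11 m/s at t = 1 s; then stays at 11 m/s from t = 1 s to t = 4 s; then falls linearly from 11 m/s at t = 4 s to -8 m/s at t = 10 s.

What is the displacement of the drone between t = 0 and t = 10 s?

45.5 m

Net displacement equals the area under the velocity-time graph (areas below the axis count negative).
0–1 s: ½(-4 + 11)(1) = 3.5 m
1–4 s: 11 × 3 = 33 m
4–10 s: ½(11 + -8)(6) = 9 m
Net displacement = 45.5 m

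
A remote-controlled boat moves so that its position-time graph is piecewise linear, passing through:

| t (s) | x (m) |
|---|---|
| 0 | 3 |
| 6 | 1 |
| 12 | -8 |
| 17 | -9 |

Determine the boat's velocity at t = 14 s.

Velocity is the slope of the x-t graph on 12–17 s: (-9 − -8)/(17 − 12) = -0.2 m/s.

-0.2 m/s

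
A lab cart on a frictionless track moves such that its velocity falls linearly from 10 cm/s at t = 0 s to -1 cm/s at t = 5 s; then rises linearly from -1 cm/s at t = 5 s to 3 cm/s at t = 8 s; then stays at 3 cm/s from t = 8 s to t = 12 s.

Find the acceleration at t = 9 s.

Acceleration is the slope of the v-t graph on 8–12 s: (3 − 3)/(12 − 8) = 0 cm/s².

0 cm/s²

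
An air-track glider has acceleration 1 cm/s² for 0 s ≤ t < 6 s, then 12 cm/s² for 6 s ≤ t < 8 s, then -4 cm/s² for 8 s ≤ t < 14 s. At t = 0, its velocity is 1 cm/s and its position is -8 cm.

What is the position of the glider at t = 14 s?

On each constant-a segment, Δv = aΔt and Δx = v₀Δt + ½aΔt²; chain segment to segment.
0–6 s: v starts 1 cm/s; Δx = 1·6 + ½·1·6² = 24 cm; v ends 7 cm/s.
6–8 s: v starts 7 cm/s; Δx = 7·2 + ½·12·2² = 38 cm; v ends 31 cm/s.
8–14 s: v starts 31 cm/s; Δx = 31·6 + ½·-4·6² = 114 cm; v ends 7 cm/s.
x(14) = -8 + Σ Δx = 168 cm.

168 cm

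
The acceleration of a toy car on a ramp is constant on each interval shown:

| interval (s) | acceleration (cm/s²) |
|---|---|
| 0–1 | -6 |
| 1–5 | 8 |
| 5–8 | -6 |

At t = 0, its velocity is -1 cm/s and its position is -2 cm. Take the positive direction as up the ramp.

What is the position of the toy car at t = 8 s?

On each constant-a segment, Δv = aΔt and Δx = v₀Δt + ½aΔt²; chain segment to segment.
0–1 s: v starts -1 cm/s; Δx = -1·1 + ½·-6·1² = -4 cm; v ends -7 cm/s.
1–5 s: v starts -7 cm/s; Δx = -7·4 + ½·8·4² = 36 cm; v ends 25 cm/s.
5–8 s: v starts 25 cm/s; Δx = 25·3 + ½·-6·3² = 48 cm; v ends 7 cm/s.
x(8) = -2 + Σ Δx = 78 cm.

78 cm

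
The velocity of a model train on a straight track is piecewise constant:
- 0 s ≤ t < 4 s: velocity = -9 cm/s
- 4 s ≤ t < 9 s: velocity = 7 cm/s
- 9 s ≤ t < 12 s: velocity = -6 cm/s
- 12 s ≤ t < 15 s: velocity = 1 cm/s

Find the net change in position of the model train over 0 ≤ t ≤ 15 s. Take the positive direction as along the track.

Net displacement equals the area under the velocity-time graph (areas below the axis count negative).
0–4 s: -9 × 4 = -36 cm
4–9 s: 7 × 5 = 35 cm
9–12 s: -6 × 3 = -18 cm
12–15 s: 1 × 3 = 3 cm
Net displacement = -16 cm

-16 cm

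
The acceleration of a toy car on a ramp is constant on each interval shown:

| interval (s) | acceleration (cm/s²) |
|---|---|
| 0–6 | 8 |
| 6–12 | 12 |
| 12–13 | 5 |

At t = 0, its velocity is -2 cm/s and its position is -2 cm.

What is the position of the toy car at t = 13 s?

742.5 cm

On each constant-a segment, Δv = aΔt and Δx = v₀Δt + ½aΔt²; chain segment to segment.
0–6 s: v starts -2 cm/s; Δx = -2·6 + ½·8·6² = 132 cm; v ends 46 cm/s.
6–12 s: v starts 46 cm/s; Δx = 46·6 + ½·12·6² = 492 cm; v ends 118 cm/s.
12–13 s: v starts 118 cm/s; Δx = 118·1 + ½·5·1² = 120.5 cm; v ends 123 cm/s.
x(13) = -2 + Σ Δx = 742.5 cm.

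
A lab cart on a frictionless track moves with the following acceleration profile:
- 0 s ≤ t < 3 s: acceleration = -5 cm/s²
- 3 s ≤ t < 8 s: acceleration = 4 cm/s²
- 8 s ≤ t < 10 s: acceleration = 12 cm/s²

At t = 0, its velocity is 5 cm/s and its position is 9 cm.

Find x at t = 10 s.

45.5 cm

On each constant-a segment, Δv = aΔt and Δx = v₀Δt + ½aΔt²; chain segment to segment.
0–3 s: v starts 5 cm/s; Δx = 5·3 + ½·-5·3² = -7.5 cm; v ends -10 cm/s.
3–8 s: v starts -10 cm/s; Δx = -10·5 + ½·4·5² = 0 cm; v ends 10 cm/s.
8–10 s: v starts 10 cm/s; Δx = 10·2 + ½·12·2² = 44 cm; v ends 34 cm/s.
x(10) = 9 + Σ Δx = 45.5 cm.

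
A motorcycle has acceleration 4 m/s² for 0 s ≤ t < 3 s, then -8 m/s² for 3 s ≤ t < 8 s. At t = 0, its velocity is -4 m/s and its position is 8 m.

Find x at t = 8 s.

On each constant-a segment, Δv = aΔt and Δx = v₀Δt + ½aΔt²; chain segment to segment.
0–3 s: v starts -4 m/s; Δx = -4·3 + ½·4·3² = 6 m; v ends 8 m/s.
3–8 s: v starts 8 m/s; Δx = 8·5 + ½·-8·5² = -60 m; v ends -32 m/s.
x(8) = 8 + Σ Δx = -46 m.

-46 m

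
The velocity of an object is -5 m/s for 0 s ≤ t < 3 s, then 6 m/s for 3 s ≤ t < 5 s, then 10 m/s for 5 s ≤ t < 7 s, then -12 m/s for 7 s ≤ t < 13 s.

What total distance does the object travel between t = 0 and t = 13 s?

Distance (not displacement) is the total path length: add the absolute areas under v-t.
0–3 s: |-5| × 3 = 15 m
3–5 s: |6| × 2 = 12 m
5–7 s: |10| × 2 = 20 m
7–13 s: |-12| × 6 = 72 m
Total distance = 119 m

119 m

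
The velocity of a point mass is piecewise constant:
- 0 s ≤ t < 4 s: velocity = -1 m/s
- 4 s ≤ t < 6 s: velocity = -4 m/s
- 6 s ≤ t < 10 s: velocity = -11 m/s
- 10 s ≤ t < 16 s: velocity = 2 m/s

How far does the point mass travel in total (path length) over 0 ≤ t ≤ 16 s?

Distance (not displacement) is the total path length: add the absolute areas under v-t.
0–4 s: |-1| × 4 = 4 m
4–6 s: |-4| × 2 = 8 m
6–10 s: |-11| × 4 = 44 m
10–16 s: |2| × 6 = 12 m
Total distance = 68 m

68 m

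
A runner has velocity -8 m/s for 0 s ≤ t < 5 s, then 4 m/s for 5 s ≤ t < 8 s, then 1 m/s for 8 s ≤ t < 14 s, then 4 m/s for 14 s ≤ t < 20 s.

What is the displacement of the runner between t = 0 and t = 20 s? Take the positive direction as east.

Net displacement equals the area under the velocity-time graph (areas below the axis count negative).
0–5 s: -8 × 5 = -40 m
5–8 s: 4 × 3 = 12 m
8–14 s: 1 × 6 = 6 m
14–20 s: 4 × 6 = 24 m
Net displacement = 2 m

2 m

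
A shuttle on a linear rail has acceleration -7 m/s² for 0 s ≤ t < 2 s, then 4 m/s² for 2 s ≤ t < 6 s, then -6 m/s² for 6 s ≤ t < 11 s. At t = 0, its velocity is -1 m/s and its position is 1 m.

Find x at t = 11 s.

-113 m

On each constant-a segment, Δv = aΔt and Δx = v₀Δt + ½aΔt²; chain segment to segment.
0–2 s: v starts -1 m/s; Δx = -1·2 + ½·-7·2² = -16 m; v ends -15 m/s.
2–6 s: v starts -15 m/s; Δx = -15·4 + ½·4·4² = -28 m; v ends 1 m/s.
6–11 s: v starts 1 m/s; Δx = 1·5 + ½·-6·5² = -70 m; v ends -29 m/s.
x(11) = 1 + Σ Δx = -113 m.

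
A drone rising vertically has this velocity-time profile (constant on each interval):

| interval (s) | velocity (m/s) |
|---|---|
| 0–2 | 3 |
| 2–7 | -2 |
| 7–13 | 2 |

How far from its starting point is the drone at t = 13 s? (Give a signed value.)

8 m

Net displacement equals the area under the velocity-time graph (areas below the axis count negative).
0–2 s: 3 × 2 = 6 m
2–7 s: -2 × 5 = -10 m
7–13 s: 2 × 6 = 12 m
Net displacement = 8 m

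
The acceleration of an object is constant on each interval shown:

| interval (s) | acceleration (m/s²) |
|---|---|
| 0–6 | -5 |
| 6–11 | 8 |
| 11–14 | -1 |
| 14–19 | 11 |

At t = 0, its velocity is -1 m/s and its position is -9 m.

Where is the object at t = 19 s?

30 m

On each constant-a segment, Δv = aΔt and Δx = v₀Δt + ½aΔt²; chain segment to segment.
0–6 s: v starts -1 m/s; Δx = -1·6 + ½·-5·6² = -96 m; v ends -31 m/s.
6–11 s: v starts -31 m/s; Δx = -31·5 + ½·8·5² = -55 m; v ends 9 m/s.
11–14 s: v starts 9 m/s; Δx = 9·3 + ½·-1·3² = 22.5 m; v ends 6 m/s.
14–19 s: v starts 6 m/s; Δx = 6·5 + ½·11·5² = 167.5 m; v ends 61 m/s.
x(19) = -9 + Σ Δx = 30 m.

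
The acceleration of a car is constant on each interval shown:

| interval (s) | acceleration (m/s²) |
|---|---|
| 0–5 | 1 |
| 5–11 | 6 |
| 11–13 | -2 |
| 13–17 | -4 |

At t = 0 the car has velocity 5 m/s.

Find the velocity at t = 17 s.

26 m/s

Δv equals the area under the a-t graph; then v = v₀ + Δv.
0–5 s: 1 × 5 = 5 m/s
5–11 s: 6 × 6 = 36 m/s
11–13 s: -2 × 2 = -4 m/s
13–17 s: -4 × 4 = -16 m/s
Δv = 21 m/s, so v(17) = 5 + (21) = 26 m/s.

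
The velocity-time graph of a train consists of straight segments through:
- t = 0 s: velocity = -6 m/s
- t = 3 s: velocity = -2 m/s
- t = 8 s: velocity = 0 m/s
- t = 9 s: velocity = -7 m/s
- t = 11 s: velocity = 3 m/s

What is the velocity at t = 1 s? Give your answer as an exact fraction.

-14/3 m/s

On 0–3 s the graph is linear from -6 to -2 m/s: v(1) = -6 + (-2 − -6)·(1 − 0)/(3 − 0) = -14/3 m/s.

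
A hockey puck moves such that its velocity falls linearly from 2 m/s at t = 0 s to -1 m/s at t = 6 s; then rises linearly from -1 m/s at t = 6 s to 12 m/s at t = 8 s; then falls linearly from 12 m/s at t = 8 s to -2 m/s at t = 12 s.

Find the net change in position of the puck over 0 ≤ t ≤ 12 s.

34 m

Net displacement equals the area under the velocity-time graph (areas below the axis count negative).
0–6 s: ½(2 + -1)(6) = 3 m
6–8 s: ½(-1 + 12)(2) = 11 m
8–12 s: ½(12 + -2)(4) = 20 m
Net displacement = 34 m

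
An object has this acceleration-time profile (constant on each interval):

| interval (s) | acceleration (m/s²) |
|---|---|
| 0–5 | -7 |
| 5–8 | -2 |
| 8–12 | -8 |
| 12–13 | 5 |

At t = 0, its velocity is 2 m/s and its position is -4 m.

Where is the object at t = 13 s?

-478 m

On each constant-a segment, Δv = aΔt and Δx = v₀Δt + ½aΔt²; chain segment to segment.
0–5 s: v starts 2 m/s; Δx = 2·5 + ½·-7·5² = -77.5 m; v ends -33 m/s.
5–8 s: v starts -33 m/s; Δx = -33·3 + ½·-2·3² = -108 m; v ends -39 m/s.
8–12 s: v starts -39 m/s; Δx = -39·4 + ½·-8·4² = -220 m; v ends -71 m/s.
12–13 s: v starts -71 m/s; Δx = -71·1 + ½·5·1² = -68.5 m; v ends -66 m/s.
x(13) = -4 + Σ Δx = -478 m.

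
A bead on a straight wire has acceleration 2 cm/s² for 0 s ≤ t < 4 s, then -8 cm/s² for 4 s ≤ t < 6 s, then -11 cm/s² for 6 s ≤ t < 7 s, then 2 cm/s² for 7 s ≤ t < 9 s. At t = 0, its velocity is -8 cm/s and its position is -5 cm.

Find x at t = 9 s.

On each constant-a segment, Δv = aΔt and Δx = v₀Δt + ½aΔt²; chain segment to segment.
0–4 s: v starts -8 cm/s; Δx = -8·4 + ½·2·4² = -16 cm; v ends 0 cm/s.
4–6 s: v starts 0 cm/s; Δx = 0·2 + ½·-8·2² = -16 cm; v ends -16 cm/s.
6–7 s: v starts -16 cm/s; Δx = -16·1 + ½·-11·1² = -21.5 cm; v ends -27 cm/s.
7–9 s: v starts -27 cm/s; Δx = -27·2 + ½·2·2² = -50 cm; v ends -23 cm/s.
x(9) = -5 + Σ Δx = -108.5 cm.

-108.5 cm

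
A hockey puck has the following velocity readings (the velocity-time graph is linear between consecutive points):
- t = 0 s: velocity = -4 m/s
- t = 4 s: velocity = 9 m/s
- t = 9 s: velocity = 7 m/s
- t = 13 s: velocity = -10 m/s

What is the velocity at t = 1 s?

-0.75 m/s

On 0–4 s the graph is linear from -4 to 9 m/s: v(1) = -4 + (9 − -4)·(1 − 0)/(4 − 0) = -0.75 m/s.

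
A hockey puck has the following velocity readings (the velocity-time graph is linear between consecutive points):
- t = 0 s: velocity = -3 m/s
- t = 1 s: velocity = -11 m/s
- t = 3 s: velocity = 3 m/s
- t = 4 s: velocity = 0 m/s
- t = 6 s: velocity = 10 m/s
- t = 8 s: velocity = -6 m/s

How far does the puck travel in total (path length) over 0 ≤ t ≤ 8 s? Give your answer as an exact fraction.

Distance (not displacement) is the total path length: add the absolute areas under v-t.
0–1 s: |½(-3 + -11)(1)| = 7 m
1–3 s: v = 0 at t = 18/7 s; triangle areas 121/14 + 9/14 = 65/7 m
3–4 s: |½(3 + 0)(1)| = 1.5 m
4–6 s: |½(0 + 10)(2)| = 10 m
6–8 s: v = 0 at t = 7.25 s; triangle areas 6.25 + 2.25 = 8.5 m
Total distance = 254/7 m

254/7 m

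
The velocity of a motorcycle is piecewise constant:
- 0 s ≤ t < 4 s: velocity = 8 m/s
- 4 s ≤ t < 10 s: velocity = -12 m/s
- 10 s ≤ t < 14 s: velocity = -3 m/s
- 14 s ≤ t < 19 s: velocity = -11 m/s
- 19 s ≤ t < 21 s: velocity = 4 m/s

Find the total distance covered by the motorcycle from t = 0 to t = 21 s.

Total distance travelled is ∫|v| dt — sum the magnitudes of each area piece.
0–4 s: |8| × 4 = 32 m
4–10 s: |-12| × 6 = 72 m
10–14 s: |-3| × 4 = 12 m
14–19 s: |-11| × 5 = 55 m
19–21 s: |4| × 2 = 8 m
Total distance = 179 m

179 m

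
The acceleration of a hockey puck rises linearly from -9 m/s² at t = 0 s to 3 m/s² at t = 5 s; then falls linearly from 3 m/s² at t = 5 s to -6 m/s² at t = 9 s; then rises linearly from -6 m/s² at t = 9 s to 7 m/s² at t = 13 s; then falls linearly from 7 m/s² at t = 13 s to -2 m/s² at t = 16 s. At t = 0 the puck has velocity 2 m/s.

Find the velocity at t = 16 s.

Δv equals the area under the a-t graph; then v = v₀ + Δv.
0–5 s: ½(-9 + 3)(5) = -15 m/s
5–9 s: ½(3 + -6)(4) = -6 m/s
9–13 s: ½(-6 + 7)(4) = 2 m/s
13–16 s: ½(7 + -2)(3) = 7.5 m/s
Δv = -11.5 m/s, so v(16) = 2 + (-11.5) = -9.5 m/s.

-9.5 m/s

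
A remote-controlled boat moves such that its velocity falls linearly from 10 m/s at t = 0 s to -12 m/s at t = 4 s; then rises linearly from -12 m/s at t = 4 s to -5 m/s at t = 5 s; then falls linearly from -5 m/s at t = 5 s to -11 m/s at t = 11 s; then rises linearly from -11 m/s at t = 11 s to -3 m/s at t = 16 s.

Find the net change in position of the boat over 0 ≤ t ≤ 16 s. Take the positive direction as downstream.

Displacement is the signed area under the v-t curve.
0–4 s: ½(10 + -12)(4) = -4 m
4–5 s: ½(-12 + -5)(1) = -8.5 m
5–11 s: ½(-5 + -11)(6) = -48 m
11–16 s: ½(-11 + -3)(5) = -35 m
Net displacement = -95.5 m

-95.5 m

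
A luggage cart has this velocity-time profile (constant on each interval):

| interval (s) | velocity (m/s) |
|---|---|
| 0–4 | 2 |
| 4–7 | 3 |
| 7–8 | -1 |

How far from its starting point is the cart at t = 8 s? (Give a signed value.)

16 m

Net displacement equals the area under the velocity-time graph (areas below the axis count negative).
0–4 s: 2 × 4 = 8 m
4–7 s: 3 × 3 = 9 m
7–8 s: -1 × 1 = -1 m
Net displacement = 16 m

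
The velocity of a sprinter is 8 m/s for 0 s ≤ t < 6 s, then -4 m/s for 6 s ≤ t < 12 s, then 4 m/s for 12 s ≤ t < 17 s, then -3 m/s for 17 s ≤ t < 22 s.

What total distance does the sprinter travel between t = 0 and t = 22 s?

Distance (not displacement) is the total path length: add the absolute areas under v-t.
0–6 s: |8| × 6 = 48 m
6–12 s: |-4| × 6 = 24 m
12–17 s: |4| × 5 = 20 m
17–22 s: |-3| × 5 = 15 m
Total distance = 107 m

107 m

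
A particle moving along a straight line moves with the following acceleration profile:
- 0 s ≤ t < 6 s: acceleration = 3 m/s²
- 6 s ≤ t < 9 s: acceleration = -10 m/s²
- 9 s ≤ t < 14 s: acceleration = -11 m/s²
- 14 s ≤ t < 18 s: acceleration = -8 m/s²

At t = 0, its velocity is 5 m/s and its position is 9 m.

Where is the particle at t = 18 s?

-367.5 m

On each constant-a segment, Δv = aΔt and Δx = v₀Δt + ½aΔt²; chain segment to segment.
0–6 s: v starts 5 m/s; Δx = 5·6 + ½·3·6² = 84 m; v ends 23 m/s.
6–9 s: v starts 23 m/s; Δx = 23·3 + ½·-10·3² = 24 m; v ends -7 m/s.
9–14 s: v starts -7 m/s; Δx = -7·5 + ½·-11·5² = -172.5 m; v ends -62 m/s.
14–18 s: v starts -62 m/s; Δx = -62·4 + ½·-8·4² = -312 m; v ends -94 m/s.
x(18) = 9 + Σ Δx = -367.5 m.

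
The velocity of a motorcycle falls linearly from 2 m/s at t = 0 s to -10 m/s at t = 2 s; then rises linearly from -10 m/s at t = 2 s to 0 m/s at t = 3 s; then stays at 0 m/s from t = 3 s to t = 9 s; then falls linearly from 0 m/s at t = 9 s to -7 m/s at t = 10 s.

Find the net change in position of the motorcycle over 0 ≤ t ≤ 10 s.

Net displacement equals the area under the velocity-time graph (areas below the axis count negative).
0–2 s: ½(2 + -10)(2) = -8 m
2–3 s: ½(-10 + 0)(1) = -5 m
3–9 s: 0 × 6 = 0 m
9–10 s: ½(0 + -7)(1) = -3.5 m
Net displacement = -16.5 m

-16.5 m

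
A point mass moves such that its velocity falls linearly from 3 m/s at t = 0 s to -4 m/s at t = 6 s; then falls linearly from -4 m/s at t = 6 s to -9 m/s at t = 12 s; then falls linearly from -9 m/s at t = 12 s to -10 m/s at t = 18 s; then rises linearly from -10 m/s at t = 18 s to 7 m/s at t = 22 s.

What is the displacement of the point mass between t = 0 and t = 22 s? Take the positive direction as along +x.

-105 m

Displacement is the signed area under the v-t curve.
0–6 s: ½(3 + -4)(6) = -3 m
6–12 s: ½(-4 + -9)(6) = -39 m
12–18 s: ½(-9 + -10)(6) = -57 m
18–22 s: ½(-10 + 7)(4) = -6 m
Net displacement = -105 m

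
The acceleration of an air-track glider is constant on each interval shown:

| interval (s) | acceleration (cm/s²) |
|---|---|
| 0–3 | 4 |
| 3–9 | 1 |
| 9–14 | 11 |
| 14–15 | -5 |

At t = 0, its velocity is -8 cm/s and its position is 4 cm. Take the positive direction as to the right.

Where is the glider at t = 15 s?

On each constant-a segment, Δv = aΔt and Δx = v₀Δt + ½aΔt²; chain segment to segment.
0–3 s: v starts -8 cm/s; Δx = -8·3 + ½·4·3² = -6 cm; v ends 4 cm/s.
3–9 s: v starts 4 cm/s; Δx = 4·6 + ½·1·6² = 42 cm; v ends 10 cm/s.
9–14 s: v starts 10 cm/s; Δx = 10·5 + ½·11·5² = 187.5 cm; v ends 65 cm/s.
14–15 s: v starts 65 cm/s; Δx = 65·1 + ½·-5·1² = 62.5 cm; v ends 60 cm/s.
x(15) = 4 + Σ Δx = 290 cm.

290 cm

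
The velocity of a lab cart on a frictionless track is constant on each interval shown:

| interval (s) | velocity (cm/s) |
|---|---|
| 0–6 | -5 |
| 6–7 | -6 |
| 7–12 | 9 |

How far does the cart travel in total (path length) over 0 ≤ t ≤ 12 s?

81 cm

Total distance travelled is ∫|v| dt — sum the magnitudes of each area piece.
0–6 s: |-5| × 6 = 30 cm
6–7 s: |-6| × 1 = 6 cm
7–12 s: |9| × 5 = 45 cm
Total distance = 81 cm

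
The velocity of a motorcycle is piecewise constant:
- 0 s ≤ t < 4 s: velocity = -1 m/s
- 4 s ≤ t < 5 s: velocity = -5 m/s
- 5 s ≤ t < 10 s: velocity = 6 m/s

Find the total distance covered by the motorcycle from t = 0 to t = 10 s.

39 m

Total distance travelled is ∫|v| dt — sum the magnitudes of each area piece.
0–4 s: |-1| × 4 = 4 m
4–5 s: |-5| × 1 = 5 m
5–10 s: |6| × 5 = 30 m
Total distance = 39 m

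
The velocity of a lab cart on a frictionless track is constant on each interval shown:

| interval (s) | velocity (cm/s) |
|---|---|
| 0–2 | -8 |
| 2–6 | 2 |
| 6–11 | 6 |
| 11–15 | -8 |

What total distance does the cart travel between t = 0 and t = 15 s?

86 cm

Total distance travelled is ∫|v| dt — sum the magnitudes of each area piece.
0–2 s: |-8| × 2 = 16 cm
2–6 s: |2| × 4 = 8 cm
6–11 s: |6| × 5 = 30 cm
11–15 s: |-8| × 4 = 32 cm
Total distance = 86 cm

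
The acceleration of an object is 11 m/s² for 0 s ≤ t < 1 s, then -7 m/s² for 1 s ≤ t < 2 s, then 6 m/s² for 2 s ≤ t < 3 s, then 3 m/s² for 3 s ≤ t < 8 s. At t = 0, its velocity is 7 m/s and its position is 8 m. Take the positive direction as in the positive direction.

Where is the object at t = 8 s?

171.5 m

On each constant-a segment, Δv = aΔt and Δx = v₀Δt + ½aΔt²; chain segment to segment.
0–1 s: v starts 7 m/s; Δx = 7·1 + ½·11·1² = 12.5 m; v ends 18 m/s.
1–2 s: v starts 18 m/s; Δx = 18·1 + ½·-7·1² = 14.5 m; v ends 11 m/s.
2–3 s: v starts 11 m/s; Δx = 11·1 + ½·6·1² = 14 m; v ends 17 m/s.
3–8 s: v starts 17 m/s; Δx = 17·5 + ½·3·5² = 122.5 m; v ends 32 m/s.
x(8) = 8 + Σ Δx = 171.5 m.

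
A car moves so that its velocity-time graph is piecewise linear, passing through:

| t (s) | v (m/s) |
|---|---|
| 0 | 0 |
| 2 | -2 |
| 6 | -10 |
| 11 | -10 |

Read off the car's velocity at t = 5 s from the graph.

-8 m/s

On 2–6 s the graph is linear from -2 to -10 m/s: v(5) = -2 + (-10 − -2)·(5 − 2)/(6 − 2) = -8 m/s.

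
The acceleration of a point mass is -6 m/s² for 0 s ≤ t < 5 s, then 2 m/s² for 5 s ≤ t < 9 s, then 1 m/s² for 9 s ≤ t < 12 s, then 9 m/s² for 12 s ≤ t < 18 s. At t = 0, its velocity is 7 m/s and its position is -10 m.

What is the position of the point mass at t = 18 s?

On each constant-a segment, Δv = aΔt and Δx = v₀Δt + ½aΔt²; chain segment to segment.
0–5 s: v starts 7 m/s; Δx = 7·5 + ½·-6·5² = -40 m; v ends -23 m/s.
5–9 s: v starts -23 m/s; Δx = -23·4 + ½·2·4² = -76 m; v ends -15 m/s.
9–12 s: v starts -15 m/s; Δx = -15·3 + ½·1·3² = -40.5 m; v ends -12 m/s.
12–18 s: v starts -12 m/s; Δx = -12·6 + ½·9·6² = 90 m; v ends 42 m/s.
x(18) = -10 + Σ Δx = -76.5 m.

-76.5 m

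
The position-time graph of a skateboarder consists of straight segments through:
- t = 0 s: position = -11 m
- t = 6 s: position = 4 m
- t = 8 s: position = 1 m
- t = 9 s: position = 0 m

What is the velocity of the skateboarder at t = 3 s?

Velocity is the slope of the x-t graph on 0–6 s: (4 − -11)/(6 − 0) = 2.5 m/s.

2.5 m/s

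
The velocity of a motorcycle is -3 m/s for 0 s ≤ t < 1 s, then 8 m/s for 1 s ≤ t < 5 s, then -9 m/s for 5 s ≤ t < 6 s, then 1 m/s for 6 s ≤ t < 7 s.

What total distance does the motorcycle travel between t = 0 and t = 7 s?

Distance (not displacement) is the total path length: add the absolute areas under v-t.
0–1 s: |-3| × 1 = 3 m
1–5 s: |8| × 4 = 32 m
5–6 s: |-9| × 1 = 9 m
6–7 s: |1| × 1 = 1 m
Total distance = 45 m

45 m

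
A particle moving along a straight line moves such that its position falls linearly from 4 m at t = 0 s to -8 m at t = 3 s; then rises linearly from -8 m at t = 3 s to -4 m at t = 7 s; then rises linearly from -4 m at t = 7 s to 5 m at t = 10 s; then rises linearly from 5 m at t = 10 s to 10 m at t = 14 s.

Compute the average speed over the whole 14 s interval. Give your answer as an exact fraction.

15/7 m/s

Average speed = (total path length)/(elapsed time); on a piecewise-linear x-t graph the path length is Σ|Δx|.
0–3 s: |Δx| = |-8 − 4| = 12 m
3–7 s: |Δx| = |-4 − -8| = 4 m
7–10 s: |Δx| = |5 − -4| = 9 m
10–14 s: |Δx| = |10 − 5| = 5 m
Total path = 30 m; average speed = 30/14 = 15/7 m/s.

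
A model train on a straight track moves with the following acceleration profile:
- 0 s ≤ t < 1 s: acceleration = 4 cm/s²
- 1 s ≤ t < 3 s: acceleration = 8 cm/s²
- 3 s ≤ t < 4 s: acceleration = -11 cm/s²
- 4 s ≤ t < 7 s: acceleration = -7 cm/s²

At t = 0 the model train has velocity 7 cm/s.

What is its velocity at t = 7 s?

-5 cm/s

Δv equals the area under the a-t graph; then v = v₀ + Δv.
0–1 s: 4 × 1 = 4 cm/s
1–3 s: 8 × 2 = 16 cm/s
3–4 s: -11 × 1 = -11 cm/s
4–7 s: -7 × 3 = -21 cm/s
Δv = -12 cm/s, so v(7) = 7 + (-12) = -5 cm/s.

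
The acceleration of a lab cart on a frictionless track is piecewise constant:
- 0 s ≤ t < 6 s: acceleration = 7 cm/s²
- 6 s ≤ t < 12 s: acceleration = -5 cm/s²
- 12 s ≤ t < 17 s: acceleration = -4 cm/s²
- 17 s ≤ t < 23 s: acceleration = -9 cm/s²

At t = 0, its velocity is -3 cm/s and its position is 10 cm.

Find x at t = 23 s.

29 cm

On each constant-a segment, Δv = aΔt and Δx = v₀Δt + ½aΔt²; chain segment to segment.
0–6 s: v starts -3 cm/s; Δx = -3·6 + ½·7·6² = 108 cm; v ends 39 cm/s.
6–12 s: v starts 39 cm/s; Δx = 39·6 + ½·-5·6² = 144 cm; v ends 9 cm/s.
12–17 s: v starts 9 cm/s; Δx = 9·5 + ½·-4·5² = -5 cm; v ends -11 cm/s.
17–23 s: v starts -11 cm/s; Δx = -11·6 + ½·-9·6² = -228 cm; v ends -65 cm/s.
x(23) = 10 + Σ Δx = 29 cm.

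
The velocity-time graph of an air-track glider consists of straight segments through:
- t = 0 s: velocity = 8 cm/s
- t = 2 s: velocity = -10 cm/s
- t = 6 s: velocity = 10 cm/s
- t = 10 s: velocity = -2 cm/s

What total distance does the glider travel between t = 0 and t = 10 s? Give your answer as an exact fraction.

418/9 cm

Total distance travelled is ∫|v| dt — sum the magnitudes of each area piece.
0–2 s: v = 0 at t = 8/9 s; triangle areas 32/9 + 50/9 = 82/9 cm
2–6 s: v = 0 at t = 4 s; triangle areas 10 + 10 = 20 cm
6–10 s: v = 0 at t = 28/3 s; triangle areas 50/3 + 2/3 = 52/3 cm
Total distance = 418/9 cm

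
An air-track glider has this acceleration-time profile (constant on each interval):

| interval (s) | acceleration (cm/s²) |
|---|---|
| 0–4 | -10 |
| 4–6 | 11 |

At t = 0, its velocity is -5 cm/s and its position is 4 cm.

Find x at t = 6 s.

-164 cm

On each constant-a segment, Δv = aΔt and Δx = v₀Δt + ½aΔt²; chain segment to segment.
0–4 s: v starts -5 cm/s; Δx = -5·4 + ½·-10·4² = -100 cm; v ends -45 cm/s.
4–6 s: v starts -45 cm/s; Δx = -45·2 + ½·11·2² = -68 cm; v ends -23 cm/s.
x(6) = 4 + Σ Δx = -164 cm.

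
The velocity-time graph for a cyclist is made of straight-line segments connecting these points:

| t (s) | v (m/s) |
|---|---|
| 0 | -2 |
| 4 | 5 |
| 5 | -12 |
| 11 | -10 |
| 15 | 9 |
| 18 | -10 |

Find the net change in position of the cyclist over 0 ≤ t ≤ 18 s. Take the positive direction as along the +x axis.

Displacement is the signed area under the v-t curve.
0–4 s: ½(-2 + 5)(4) = 6 m
4–5 s: ½(5 + -12)(1) = -3.5 m
5–11 s: ½(-12 + -10)(6) = -66 m
11–15 s: ½(-10 + 9)(4) = -2 m
15–18 s: ½(9 + -10)(3) = -1.5 m
Net displacement = -67 m

-67 m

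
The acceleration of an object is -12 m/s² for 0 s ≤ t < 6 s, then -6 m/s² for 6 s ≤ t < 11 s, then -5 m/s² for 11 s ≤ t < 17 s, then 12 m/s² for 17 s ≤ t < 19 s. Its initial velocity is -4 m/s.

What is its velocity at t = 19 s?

-112 m/s

Δv equals the area under the a-t graph; then v = v₀ + Δv.
0–6 s: -12 × 6 = -72 m/s
6–11 s: -6 × 5 = -30 m/s
11–17 s: -5 × 6 = -30 m/s
17–19 s: 12 × 2 = 24 m/s
Δv = -108 m/s, so v(19) = -4 + (-108) = -112 m/s.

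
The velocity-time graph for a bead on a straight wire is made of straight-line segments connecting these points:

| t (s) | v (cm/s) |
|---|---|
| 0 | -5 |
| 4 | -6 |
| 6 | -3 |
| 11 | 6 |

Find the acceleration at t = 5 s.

Acceleration is the slope of the v-t graph on 4–6 s: (-3 − -6)/(6 − 4) = 1.5 cm/s².

1.5 cm/s²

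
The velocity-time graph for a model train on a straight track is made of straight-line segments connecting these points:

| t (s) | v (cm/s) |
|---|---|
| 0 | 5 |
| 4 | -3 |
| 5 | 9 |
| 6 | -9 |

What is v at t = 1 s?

On 0–4 s the graph is linear from 5 to -3 cm/s: v(1) = 5 + (-3 − 5)·(1 − 0)/(4 − 0) = 3 cm/s.

3 cm/s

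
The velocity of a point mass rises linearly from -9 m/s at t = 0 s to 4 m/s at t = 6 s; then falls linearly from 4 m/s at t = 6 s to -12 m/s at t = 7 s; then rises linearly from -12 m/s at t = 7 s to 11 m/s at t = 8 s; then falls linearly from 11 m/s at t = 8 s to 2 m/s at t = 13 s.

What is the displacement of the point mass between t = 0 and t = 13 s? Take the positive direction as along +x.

Net displacement equals the area under the velocity-time graph (areas below the axis count negative).
0–6 s: ½(-9 + 4)(6) = -15 m
6–7 s: ½(4 + -12)(1) = -4 m
7–8 s: ½(-12 + 11)(1) = -0.5 m
8–13 s: ½(11 + 2)(5) = 32.5 m
Net displacement = 13 m

13 m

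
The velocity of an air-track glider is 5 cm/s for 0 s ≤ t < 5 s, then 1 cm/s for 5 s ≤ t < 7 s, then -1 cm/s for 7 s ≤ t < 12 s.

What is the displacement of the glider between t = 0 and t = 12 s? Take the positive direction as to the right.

22 cm

Net displacement equals the area under the velocity-time graph (areas below the axis count negative).
0–5 s: 5 × 5 = 25 cm
5–7 s: 1 × 2 = 2 cm
7–12 s: -1 × 5 = -5 cm
Net displacement = 22 cm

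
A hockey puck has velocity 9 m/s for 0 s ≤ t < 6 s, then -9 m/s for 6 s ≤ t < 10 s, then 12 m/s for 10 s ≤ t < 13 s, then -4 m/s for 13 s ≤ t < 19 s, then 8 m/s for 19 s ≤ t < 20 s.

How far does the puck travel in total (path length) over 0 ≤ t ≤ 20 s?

Total distance travelled is ∫|v| dt — sum the magnitudes of each area piece.
0–6 s: |9| × 6 = 54 m
6–10 s: |-9| × 4 = 36 m
10–13 s: |12| × 3 = 36 m
13–19 s: |-4| × 6 = 24 m
19–20 s: |8| × 1 = 8 m
Total distance = 158 m

158 m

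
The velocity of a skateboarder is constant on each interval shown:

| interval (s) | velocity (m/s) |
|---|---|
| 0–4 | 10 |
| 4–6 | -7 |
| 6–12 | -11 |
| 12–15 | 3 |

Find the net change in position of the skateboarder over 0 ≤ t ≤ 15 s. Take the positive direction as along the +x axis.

Displacement is the signed area under the v-t curve.
0–4 s: 10 × 4 = 40 m
4–6 s: -7 × 2 = -14 m
6–12 s: -11 × 6 = -66 m
12–15 s: 3 × 3 = 9 m
Net displacement = -31 m

-31 m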